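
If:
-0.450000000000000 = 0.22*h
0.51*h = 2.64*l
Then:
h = -2.05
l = -0.40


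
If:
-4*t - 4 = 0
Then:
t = -1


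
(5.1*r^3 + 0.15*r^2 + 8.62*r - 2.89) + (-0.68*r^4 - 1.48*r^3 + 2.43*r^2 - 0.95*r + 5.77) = -0.68*r^4 + 3.62*r^3 + 2.58*r^2 + 7.67*r + 2.88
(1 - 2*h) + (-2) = -2*h - 1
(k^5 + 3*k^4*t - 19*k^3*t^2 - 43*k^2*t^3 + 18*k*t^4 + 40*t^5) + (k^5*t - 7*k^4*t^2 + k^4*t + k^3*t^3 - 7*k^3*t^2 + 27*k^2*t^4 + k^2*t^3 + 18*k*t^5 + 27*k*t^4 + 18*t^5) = k^5*t + k^5 - 7*k^4*t^2 + 4*k^4*t + k^3*t^3 - 26*k^3*t^2 + 27*k^2*t^4 - 42*k^2*t^3 + 18*k*t^5 + 45*k*t^4 + 58*t^5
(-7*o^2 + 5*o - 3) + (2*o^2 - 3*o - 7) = -5*o^2 + 2*o - 10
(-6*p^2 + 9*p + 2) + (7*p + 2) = -6*p^2 + 16*p + 4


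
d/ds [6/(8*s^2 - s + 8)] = 6*(1 - 16*s)/(8*s^2 - s + 8)^2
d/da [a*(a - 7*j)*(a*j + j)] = j*(3*a^2 - 14*a*j + 2*a - 7*j)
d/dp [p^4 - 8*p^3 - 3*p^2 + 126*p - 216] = 4*p^3 - 24*p^2 - 6*p + 126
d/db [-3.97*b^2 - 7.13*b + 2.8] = -7.94*b - 7.13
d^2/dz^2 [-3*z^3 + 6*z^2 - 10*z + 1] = 12 - 18*z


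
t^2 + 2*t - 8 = (t - 2)*(t + 4)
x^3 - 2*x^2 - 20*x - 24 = (x - 6)*(x + 2)^2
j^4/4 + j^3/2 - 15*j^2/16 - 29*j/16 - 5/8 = (j/4 + 1/4)*(j - 2)*(j + 1/2)*(j + 5/2)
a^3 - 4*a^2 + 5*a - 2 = (a - 2)*(a - 1)^2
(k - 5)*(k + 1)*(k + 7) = k^3 + 3*k^2 - 33*k - 35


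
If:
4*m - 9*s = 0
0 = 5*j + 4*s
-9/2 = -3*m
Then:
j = -8/15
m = 3/2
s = 2/3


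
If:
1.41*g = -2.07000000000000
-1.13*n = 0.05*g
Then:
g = -1.47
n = 0.06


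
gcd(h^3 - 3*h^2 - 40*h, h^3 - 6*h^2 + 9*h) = h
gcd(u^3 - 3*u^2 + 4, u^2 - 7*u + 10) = u - 2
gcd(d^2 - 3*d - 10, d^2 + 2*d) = d + 2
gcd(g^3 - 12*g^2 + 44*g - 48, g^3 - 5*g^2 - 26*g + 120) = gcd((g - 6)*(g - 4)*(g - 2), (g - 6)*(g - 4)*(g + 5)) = g^2 - 10*g + 24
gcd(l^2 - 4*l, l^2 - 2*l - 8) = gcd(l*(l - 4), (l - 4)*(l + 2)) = l - 4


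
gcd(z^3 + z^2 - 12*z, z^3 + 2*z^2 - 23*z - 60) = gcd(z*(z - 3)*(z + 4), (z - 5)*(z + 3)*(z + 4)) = z + 4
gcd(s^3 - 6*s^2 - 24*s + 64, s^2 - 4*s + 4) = s - 2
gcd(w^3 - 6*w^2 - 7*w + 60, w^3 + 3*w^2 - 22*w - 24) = w - 4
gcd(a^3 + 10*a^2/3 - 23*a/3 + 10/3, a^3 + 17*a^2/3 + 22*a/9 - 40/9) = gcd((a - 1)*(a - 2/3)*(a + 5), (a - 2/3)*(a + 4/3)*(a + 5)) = a^2 + 13*a/3 - 10/3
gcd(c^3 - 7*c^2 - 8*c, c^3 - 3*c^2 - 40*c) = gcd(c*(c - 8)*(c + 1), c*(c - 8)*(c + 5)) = c^2 - 8*c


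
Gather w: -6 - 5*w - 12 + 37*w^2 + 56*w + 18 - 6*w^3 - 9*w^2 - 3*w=-6*w^3 + 28*w^2 + 48*w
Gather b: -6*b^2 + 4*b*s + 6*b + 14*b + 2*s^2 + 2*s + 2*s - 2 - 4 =-6*b^2 + b*(4*s + 20) + 2*s^2 + 4*s - 6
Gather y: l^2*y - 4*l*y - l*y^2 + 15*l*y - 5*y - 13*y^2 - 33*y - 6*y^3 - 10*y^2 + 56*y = -6*y^3 + y^2*(-l - 23) + y*(l^2 + 11*l + 18)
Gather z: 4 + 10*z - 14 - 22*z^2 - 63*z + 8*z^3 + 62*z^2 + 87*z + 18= 8*z^3 + 40*z^2 + 34*z + 8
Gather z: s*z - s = s*z - s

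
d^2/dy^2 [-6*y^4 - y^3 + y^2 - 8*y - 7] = -72*y^2 - 6*y + 2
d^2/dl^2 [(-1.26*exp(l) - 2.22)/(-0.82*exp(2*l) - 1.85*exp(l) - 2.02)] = (0.847224*exp(4*l) + 4.059492*exp(3*l) - 2.419164*exp(2*l) - 11.819502*exp(l) - 3.154836)*exp(l)/(0.551368*exp(6*l) + 3.73182*exp(5*l) + 12.494094*exp(4*l) + 24.717665*exp(3*l) + 30.778134*exp(2*l) + 22.64622*exp(l) + 8.242408)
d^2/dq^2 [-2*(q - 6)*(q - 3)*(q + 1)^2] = -24*q^2 + 84*q - 4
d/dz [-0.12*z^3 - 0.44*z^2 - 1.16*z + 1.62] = -0.36*z^2 - 0.88*z - 1.16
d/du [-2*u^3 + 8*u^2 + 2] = 2*u*(8 - 3*u)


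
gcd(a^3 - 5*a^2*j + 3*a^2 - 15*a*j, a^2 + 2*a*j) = a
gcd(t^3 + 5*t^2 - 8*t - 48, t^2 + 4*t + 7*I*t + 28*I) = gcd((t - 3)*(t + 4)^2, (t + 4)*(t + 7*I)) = t + 4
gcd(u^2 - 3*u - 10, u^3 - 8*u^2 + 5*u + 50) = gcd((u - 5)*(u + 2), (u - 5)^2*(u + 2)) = u^2 - 3*u - 10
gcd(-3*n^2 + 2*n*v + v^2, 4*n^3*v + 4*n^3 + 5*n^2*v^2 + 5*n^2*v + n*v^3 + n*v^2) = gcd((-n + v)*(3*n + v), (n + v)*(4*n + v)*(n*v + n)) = 1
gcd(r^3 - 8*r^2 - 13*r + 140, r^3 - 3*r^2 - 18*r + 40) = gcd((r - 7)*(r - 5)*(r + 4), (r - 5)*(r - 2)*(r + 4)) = r^2 - r - 20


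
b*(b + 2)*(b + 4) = b^3 + 6*b^2 + 8*b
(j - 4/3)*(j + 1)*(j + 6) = j^3 + 17*j^2/3 - 10*j/3 - 8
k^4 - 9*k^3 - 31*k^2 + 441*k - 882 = (k - 7)*(k - 6)*(k - 3)*(k + 7)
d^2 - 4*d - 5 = (d - 5)*(d + 1)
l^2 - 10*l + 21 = (l - 7)*(l - 3)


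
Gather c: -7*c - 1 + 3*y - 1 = -7*c + 3*y - 2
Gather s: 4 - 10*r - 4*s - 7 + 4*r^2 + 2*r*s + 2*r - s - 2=4*r^2 - 8*r + s*(2*r - 5) - 5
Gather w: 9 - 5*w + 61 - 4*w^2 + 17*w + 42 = -4*w^2 + 12*w + 112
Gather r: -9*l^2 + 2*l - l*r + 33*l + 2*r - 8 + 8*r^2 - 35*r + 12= -9*l^2 + 35*l + 8*r^2 + r*(-l - 33) + 4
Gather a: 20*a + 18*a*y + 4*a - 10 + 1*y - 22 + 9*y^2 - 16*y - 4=a*(18*y + 24) + 9*y^2 - 15*y - 36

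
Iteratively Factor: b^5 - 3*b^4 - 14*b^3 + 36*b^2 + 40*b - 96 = (b - 4)*(b^4 + b^3 - 10*b^2 - 4*b + 24) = (b - 4)*(b - 2)*(b^3 + 3*b^2 - 4*b - 12) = (b - 4)*(b - 2)*(b + 3)*(b^2 - 4) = (b - 4)*(b - 2)*(b + 2)*(b + 3)*(b - 2)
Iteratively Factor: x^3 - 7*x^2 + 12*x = (x)*(x^2 - 7*x + 12) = x*(x - 4)*(x - 3)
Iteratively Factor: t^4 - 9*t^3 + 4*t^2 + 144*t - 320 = (t - 4)*(t^3 - 5*t^2 - 16*t + 80) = (t - 4)*(t + 4)*(t^2 - 9*t + 20) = (t - 5)*(t - 4)*(t + 4)*(t - 4)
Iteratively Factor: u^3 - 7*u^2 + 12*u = (u)*(u^2 - 7*u + 12) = u*(u - 3)*(u - 4)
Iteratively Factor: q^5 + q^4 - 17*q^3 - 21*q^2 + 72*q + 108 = (q - 3)*(q^4 + 4*q^3 - 5*q^2 - 36*q - 36) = (q - 3)*(q + 2)*(q^3 + 2*q^2 - 9*q - 18) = (q - 3)^2*(q + 2)*(q^2 + 5*q + 6) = (q - 3)^2*(q + 2)*(q + 3)*(q + 2)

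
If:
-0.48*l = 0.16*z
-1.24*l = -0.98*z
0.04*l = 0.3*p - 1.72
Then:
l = 0.00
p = 5.73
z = 0.00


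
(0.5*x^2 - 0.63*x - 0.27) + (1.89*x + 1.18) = 0.5*x^2 + 1.26*x + 0.91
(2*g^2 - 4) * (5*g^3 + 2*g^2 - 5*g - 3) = 10*g^5 + 4*g^4 - 30*g^3 - 14*g^2 + 20*g + 12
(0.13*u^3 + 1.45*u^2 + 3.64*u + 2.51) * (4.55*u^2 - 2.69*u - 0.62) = 0.5915*u^5 + 6.2478*u^4 + 12.5809*u^3 + 0.729899999999999*u^2 - 9.0087*u - 1.5562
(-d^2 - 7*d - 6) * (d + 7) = -d^3 - 14*d^2 - 55*d - 42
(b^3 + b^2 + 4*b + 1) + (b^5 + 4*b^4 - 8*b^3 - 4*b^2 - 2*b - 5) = b^5 + 4*b^4 - 7*b^3 - 3*b^2 + 2*b - 4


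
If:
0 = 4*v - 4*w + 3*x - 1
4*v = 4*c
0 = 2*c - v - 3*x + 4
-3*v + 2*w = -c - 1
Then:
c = -5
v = -5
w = -11/2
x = -1/3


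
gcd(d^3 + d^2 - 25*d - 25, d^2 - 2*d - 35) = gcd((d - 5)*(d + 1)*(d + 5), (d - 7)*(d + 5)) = d + 5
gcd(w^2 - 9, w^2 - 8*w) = 1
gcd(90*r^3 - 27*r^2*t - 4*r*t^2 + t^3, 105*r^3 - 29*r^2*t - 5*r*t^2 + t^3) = 15*r^2 - 2*r*t - t^2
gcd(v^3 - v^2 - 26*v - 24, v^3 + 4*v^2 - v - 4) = v^2 + 5*v + 4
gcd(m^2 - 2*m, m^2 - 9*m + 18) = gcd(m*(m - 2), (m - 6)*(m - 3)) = 1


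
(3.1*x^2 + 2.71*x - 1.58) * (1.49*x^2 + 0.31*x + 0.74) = 4.619*x^4 + 4.9989*x^3 + 0.7799*x^2 + 1.5156*x - 1.1692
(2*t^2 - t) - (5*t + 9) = 2*t^2 - 6*t - 9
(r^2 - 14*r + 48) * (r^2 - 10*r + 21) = r^4 - 24*r^3 + 209*r^2 - 774*r + 1008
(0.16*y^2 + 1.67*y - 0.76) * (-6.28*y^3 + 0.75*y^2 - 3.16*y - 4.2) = -1.0048*y^5 - 10.3676*y^4 + 5.5197*y^3 - 6.5192*y^2 - 4.6124*y + 3.192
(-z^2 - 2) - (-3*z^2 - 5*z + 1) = 2*z^2 + 5*z - 3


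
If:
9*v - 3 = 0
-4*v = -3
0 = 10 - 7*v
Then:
No Solution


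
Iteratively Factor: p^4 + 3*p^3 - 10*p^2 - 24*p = (p)*(p^3 + 3*p^2 - 10*p - 24) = p*(p - 3)*(p^2 + 6*p + 8) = p*(p - 3)*(p + 2)*(p + 4)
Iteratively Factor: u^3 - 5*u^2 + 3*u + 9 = (u - 3)*(u^2 - 2*u - 3) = (u - 3)^2*(u + 1)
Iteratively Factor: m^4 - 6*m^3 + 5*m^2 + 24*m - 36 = (m + 2)*(m^3 - 8*m^2 + 21*m - 18) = (m - 3)*(m + 2)*(m^2 - 5*m + 6) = (m - 3)*(m - 2)*(m + 2)*(m - 3)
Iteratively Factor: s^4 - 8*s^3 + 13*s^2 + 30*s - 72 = (s - 3)*(s^3 - 5*s^2 - 2*s + 24) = (s - 4)*(s - 3)*(s^2 - s - 6) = (s - 4)*(s - 3)^2*(s + 2)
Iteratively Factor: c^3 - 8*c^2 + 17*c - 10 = (c - 5)*(c^2 - 3*c + 2) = (c - 5)*(c - 2)*(c - 1)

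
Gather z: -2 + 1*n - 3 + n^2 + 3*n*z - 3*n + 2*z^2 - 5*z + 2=n^2 - 2*n + 2*z^2 + z*(3*n - 5) - 3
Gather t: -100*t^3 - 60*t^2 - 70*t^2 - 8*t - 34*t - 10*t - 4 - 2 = -100*t^3 - 130*t^2 - 52*t - 6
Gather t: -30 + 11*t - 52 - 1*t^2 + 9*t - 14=-t^2 + 20*t - 96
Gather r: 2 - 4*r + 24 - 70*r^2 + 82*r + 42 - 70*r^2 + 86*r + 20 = -140*r^2 + 164*r + 88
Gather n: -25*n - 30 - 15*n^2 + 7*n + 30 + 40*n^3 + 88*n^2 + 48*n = 40*n^3 + 73*n^2 + 30*n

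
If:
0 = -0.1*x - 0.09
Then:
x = -0.90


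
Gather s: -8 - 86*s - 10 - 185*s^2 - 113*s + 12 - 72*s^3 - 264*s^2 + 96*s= -72*s^3 - 449*s^2 - 103*s - 6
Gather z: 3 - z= 3 - z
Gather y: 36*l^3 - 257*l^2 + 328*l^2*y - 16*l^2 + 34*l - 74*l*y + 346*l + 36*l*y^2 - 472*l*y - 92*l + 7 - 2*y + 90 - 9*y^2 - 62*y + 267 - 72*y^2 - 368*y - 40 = 36*l^3 - 273*l^2 + 288*l + y^2*(36*l - 81) + y*(328*l^2 - 546*l - 432) + 324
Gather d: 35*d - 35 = 35*d - 35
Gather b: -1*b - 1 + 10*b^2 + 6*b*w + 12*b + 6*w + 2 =10*b^2 + b*(6*w + 11) + 6*w + 1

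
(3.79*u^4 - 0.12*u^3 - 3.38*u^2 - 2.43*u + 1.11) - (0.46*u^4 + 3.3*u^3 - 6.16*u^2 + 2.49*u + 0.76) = 3.33*u^4 - 3.42*u^3 + 2.78*u^2 - 4.92*u + 0.35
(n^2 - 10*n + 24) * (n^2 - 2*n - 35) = n^4 - 12*n^3 + 9*n^2 + 302*n - 840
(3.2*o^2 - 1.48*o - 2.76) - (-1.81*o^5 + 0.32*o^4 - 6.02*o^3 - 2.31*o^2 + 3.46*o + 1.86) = 1.81*o^5 - 0.32*o^4 + 6.02*o^3 + 5.51*o^2 - 4.94*o - 4.62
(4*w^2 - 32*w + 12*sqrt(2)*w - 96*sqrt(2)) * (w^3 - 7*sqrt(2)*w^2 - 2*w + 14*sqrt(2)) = 4*w^5 - 32*w^4 - 16*sqrt(2)*w^4 - 176*w^3 + 128*sqrt(2)*w^3 + 32*sqrt(2)*w^2 + 1408*w^2 - 256*sqrt(2)*w + 336*w - 2688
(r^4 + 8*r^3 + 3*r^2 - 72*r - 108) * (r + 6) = r^5 + 14*r^4 + 51*r^3 - 54*r^2 - 540*r - 648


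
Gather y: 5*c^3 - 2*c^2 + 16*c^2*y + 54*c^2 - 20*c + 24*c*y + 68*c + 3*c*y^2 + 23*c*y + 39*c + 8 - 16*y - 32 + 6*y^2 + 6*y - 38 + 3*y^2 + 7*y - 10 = 5*c^3 + 52*c^2 + 87*c + y^2*(3*c + 9) + y*(16*c^2 + 47*c - 3) - 72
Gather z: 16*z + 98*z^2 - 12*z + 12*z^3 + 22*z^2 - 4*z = 12*z^3 + 120*z^2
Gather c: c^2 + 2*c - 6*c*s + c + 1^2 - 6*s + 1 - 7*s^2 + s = c^2 + c*(3 - 6*s) - 7*s^2 - 5*s + 2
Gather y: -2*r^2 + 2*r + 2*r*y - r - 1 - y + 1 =-2*r^2 + r + y*(2*r - 1)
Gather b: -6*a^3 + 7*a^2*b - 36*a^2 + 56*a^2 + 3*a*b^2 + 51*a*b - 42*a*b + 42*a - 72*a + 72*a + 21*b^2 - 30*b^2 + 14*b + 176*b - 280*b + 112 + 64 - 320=-6*a^3 + 20*a^2 + 42*a + b^2*(3*a - 9) + b*(7*a^2 + 9*a - 90) - 144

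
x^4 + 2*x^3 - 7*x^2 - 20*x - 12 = (x - 3)*(x + 1)*(x + 2)^2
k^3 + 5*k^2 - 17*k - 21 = (k - 3)*(k + 1)*(k + 7)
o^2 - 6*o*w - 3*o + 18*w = (o - 3)*(o - 6*w)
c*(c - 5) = c^2 - 5*c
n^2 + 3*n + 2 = (n + 1)*(n + 2)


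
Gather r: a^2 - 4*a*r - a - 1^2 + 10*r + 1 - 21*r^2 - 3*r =a^2 - a - 21*r^2 + r*(7 - 4*a)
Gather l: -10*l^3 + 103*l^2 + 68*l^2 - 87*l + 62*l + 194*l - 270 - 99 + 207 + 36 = -10*l^3 + 171*l^2 + 169*l - 126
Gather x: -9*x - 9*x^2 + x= -9*x^2 - 8*x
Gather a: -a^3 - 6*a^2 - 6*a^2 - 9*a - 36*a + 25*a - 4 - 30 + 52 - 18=-a^3 - 12*a^2 - 20*a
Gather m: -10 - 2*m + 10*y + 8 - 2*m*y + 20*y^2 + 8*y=m*(-2*y - 2) + 20*y^2 + 18*y - 2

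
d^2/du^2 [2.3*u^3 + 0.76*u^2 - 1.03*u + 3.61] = 13.8*u + 1.52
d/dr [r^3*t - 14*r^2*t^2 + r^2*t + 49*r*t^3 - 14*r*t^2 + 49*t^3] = t*(3*r^2 - 28*r*t + 2*r + 49*t^2 - 14*t)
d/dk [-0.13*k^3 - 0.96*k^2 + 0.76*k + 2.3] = -0.39*k^2 - 1.92*k + 0.76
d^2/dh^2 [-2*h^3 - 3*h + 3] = -12*h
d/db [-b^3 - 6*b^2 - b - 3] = -3*b^2 - 12*b - 1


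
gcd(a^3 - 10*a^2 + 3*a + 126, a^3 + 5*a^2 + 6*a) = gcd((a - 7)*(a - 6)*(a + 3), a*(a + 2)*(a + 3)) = a + 3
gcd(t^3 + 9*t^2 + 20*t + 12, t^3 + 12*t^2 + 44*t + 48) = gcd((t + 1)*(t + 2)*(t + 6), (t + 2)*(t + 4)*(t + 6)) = t^2 + 8*t + 12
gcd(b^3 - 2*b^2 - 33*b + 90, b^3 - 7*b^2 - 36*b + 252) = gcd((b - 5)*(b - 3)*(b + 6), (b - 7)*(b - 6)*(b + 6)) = b + 6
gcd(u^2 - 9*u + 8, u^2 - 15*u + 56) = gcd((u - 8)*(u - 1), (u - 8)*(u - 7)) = u - 8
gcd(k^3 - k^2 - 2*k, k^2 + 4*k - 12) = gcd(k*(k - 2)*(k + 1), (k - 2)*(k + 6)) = k - 2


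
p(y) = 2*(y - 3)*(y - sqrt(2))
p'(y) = 4*y - 6 - 2*sqrt(2)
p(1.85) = -1.00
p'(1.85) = -1.43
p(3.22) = 0.79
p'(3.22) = 4.05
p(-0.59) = 14.39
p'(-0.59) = -11.19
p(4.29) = 7.42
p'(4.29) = 8.33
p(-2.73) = 47.49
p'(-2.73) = -19.75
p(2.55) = -1.02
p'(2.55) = 1.37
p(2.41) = -1.18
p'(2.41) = 0.81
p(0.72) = 3.17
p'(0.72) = -5.95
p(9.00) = 91.03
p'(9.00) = 27.17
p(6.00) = 27.51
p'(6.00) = 15.17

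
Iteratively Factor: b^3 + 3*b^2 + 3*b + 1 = (b + 1)*(b^2 + 2*b + 1) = (b + 1)^2*(b + 1)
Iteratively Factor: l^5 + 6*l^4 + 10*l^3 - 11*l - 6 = (l + 2)*(l^4 + 4*l^3 + 2*l^2 - 4*l - 3) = (l + 1)*(l + 2)*(l^3 + 3*l^2 - l - 3) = (l + 1)^2*(l + 2)*(l^2 + 2*l - 3) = (l + 1)^2*(l + 2)*(l + 3)*(l - 1)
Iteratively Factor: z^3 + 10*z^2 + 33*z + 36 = (z + 3)*(z^2 + 7*z + 12) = (z + 3)^2*(z + 4)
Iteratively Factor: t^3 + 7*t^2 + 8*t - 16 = (t + 4)*(t^2 + 3*t - 4) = (t - 1)*(t + 4)*(t + 4)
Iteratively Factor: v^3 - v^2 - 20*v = (v - 5)*(v^2 + 4*v) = v*(v - 5)*(v + 4)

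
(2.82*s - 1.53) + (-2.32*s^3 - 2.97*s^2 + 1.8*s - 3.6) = -2.32*s^3 - 2.97*s^2 + 4.62*s - 5.13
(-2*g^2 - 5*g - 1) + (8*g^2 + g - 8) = 6*g^2 - 4*g - 9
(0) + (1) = 1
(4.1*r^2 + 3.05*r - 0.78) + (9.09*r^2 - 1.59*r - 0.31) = 13.19*r^2 + 1.46*r - 1.09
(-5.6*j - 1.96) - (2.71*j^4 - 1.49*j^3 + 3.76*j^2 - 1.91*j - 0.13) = -2.71*j^4 + 1.49*j^3 - 3.76*j^2 - 3.69*j - 1.83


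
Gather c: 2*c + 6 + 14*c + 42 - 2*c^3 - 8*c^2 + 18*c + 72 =-2*c^3 - 8*c^2 + 34*c + 120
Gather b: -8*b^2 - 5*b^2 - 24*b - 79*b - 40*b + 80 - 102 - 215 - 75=-13*b^2 - 143*b - 312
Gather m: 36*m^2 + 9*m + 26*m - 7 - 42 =36*m^2 + 35*m - 49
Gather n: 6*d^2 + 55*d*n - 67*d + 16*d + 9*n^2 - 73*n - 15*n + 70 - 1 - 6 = 6*d^2 - 51*d + 9*n^2 + n*(55*d - 88) + 63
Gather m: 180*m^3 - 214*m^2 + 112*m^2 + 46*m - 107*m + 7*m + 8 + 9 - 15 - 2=180*m^3 - 102*m^2 - 54*m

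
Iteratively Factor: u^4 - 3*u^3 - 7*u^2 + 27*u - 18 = (u + 3)*(u^3 - 6*u^2 + 11*u - 6) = (u - 2)*(u + 3)*(u^2 - 4*u + 3) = (u - 3)*(u - 2)*(u + 3)*(u - 1)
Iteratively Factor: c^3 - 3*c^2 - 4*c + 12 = (c - 3)*(c^2 - 4) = (c - 3)*(c + 2)*(c - 2)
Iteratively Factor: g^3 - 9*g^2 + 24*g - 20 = (g - 2)*(g^2 - 7*g + 10) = (g - 5)*(g - 2)*(g - 2)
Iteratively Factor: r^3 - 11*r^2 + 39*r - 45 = (r - 5)*(r^2 - 6*r + 9) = (r - 5)*(r - 3)*(r - 3)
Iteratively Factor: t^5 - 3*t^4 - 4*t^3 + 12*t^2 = (t)*(t^4 - 3*t^3 - 4*t^2 + 12*t) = t^2*(t^3 - 3*t^2 - 4*t + 12) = t^2*(t - 3)*(t^2 - 4) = t^2*(t - 3)*(t - 2)*(t + 2)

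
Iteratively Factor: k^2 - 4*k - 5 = (k - 5)*(k + 1)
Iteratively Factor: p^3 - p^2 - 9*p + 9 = (p + 3)*(p^2 - 4*p + 3) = (p - 1)*(p + 3)*(p - 3)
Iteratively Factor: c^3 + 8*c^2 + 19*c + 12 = (c + 1)*(c^2 + 7*c + 12) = (c + 1)*(c + 3)*(c + 4)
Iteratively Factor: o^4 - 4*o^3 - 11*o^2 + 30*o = (o)*(o^3 - 4*o^2 - 11*o + 30) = o*(o + 3)*(o^2 - 7*o + 10) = o*(o - 5)*(o + 3)*(o - 2)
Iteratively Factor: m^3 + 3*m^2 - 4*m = (m)*(m^2 + 3*m - 4) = m*(m - 1)*(m + 4)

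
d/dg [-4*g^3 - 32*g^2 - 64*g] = -12*g^2 - 64*g - 64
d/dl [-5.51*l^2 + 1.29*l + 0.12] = 1.29 - 11.02*l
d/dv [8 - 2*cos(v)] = 2*sin(v)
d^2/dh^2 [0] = 0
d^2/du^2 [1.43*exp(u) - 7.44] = 1.43*exp(u)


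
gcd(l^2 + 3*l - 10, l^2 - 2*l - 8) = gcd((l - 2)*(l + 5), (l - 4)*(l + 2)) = 1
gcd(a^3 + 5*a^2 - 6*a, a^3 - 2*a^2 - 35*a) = a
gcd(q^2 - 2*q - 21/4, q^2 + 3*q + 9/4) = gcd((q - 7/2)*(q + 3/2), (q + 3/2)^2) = q + 3/2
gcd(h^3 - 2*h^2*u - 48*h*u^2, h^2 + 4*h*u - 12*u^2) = h + 6*u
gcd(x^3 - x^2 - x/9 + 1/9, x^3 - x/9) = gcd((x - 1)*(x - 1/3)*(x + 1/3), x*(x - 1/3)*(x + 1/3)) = x^2 - 1/9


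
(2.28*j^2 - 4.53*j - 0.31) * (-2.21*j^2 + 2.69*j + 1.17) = -5.0388*j^4 + 16.1445*j^3 - 8.833*j^2 - 6.134*j - 0.3627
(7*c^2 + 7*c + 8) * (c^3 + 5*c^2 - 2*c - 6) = 7*c^5 + 42*c^4 + 29*c^3 - 16*c^2 - 58*c - 48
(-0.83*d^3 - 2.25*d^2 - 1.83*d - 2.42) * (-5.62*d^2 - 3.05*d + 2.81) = 4.6646*d^5 + 15.1765*d^4 + 14.8148*d^3 + 12.8594*d^2 + 2.2387*d - 6.8002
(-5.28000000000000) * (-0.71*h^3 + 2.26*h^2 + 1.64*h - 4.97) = 3.7488*h^3 - 11.9328*h^2 - 8.6592*h + 26.2416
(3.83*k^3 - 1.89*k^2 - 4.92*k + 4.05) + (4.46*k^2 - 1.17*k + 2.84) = 3.83*k^3 + 2.57*k^2 - 6.09*k + 6.89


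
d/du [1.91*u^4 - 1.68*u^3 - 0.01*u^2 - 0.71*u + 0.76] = 7.64*u^3 - 5.04*u^2 - 0.02*u - 0.71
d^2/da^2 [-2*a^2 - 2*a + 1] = -4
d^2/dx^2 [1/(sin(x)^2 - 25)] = 2*(-2*sin(x)^4 - 47*sin(x)^2 + 25)/(sin(x)^2 - 25)^3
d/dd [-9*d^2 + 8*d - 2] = 8 - 18*d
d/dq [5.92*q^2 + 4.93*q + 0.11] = 11.84*q + 4.93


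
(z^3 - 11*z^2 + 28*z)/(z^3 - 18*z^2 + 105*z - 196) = z/(z - 7)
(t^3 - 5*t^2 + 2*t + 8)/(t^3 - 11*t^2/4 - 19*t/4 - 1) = 4*(t - 2)/(4*t + 1)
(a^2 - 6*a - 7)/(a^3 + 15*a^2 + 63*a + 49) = (a - 7)/(a^2 + 14*a + 49)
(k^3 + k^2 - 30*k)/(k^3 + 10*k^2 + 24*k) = (k - 5)/(k + 4)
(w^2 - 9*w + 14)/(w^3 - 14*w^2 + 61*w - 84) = (w - 2)/(w^2 - 7*w + 12)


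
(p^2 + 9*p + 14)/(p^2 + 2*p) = (p + 7)/p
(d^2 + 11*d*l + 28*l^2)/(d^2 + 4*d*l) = (d + 7*l)/d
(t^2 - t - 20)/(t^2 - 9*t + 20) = (t + 4)/(t - 4)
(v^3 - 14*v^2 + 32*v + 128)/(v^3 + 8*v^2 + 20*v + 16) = (v^2 - 16*v + 64)/(v^2 + 6*v + 8)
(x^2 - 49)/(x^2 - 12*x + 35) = (x + 7)/(x - 5)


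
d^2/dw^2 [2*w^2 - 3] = 4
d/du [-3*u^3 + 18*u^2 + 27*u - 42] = -9*u^2 + 36*u + 27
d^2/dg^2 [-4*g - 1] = 0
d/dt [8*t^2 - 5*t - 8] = 16*t - 5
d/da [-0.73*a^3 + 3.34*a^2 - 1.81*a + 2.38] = -2.19*a^2 + 6.68*a - 1.81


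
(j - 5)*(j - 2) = j^2 - 7*j + 10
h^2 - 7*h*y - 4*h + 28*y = (h - 4)*(h - 7*y)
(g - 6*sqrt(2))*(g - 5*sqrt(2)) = g^2 - 11*sqrt(2)*g + 60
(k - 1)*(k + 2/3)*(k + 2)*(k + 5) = k^4 + 20*k^3/3 + 7*k^2 - 8*k - 20/3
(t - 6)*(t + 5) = t^2 - t - 30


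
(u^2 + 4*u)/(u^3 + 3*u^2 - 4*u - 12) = u*(u + 4)/(u^3 + 3*u^2 - 4*u - 12)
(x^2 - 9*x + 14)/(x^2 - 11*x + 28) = (x - 2)/(x - 4)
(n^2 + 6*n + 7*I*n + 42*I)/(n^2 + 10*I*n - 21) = (n + 6)/(n + 3*I)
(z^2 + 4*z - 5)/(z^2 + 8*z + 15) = (z - 1)/(z + 3)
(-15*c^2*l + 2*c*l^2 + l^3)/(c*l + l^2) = (-15*c^2 + 2*c*l + l^2)/(c + l)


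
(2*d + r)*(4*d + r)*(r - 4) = 8*d^2*r - 32*d^2 + 6*d*r^2 - 24*d*r + r^3 - 4*r^2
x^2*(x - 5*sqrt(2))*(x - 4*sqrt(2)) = x^4 - 9*sqrt(2)*x^3 + 40*x^2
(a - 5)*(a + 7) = a^2 + 2*a - 35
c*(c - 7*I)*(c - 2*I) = c^3 - 9*I*c^2 - 14*c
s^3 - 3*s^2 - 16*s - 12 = (s - 6)*(s + 1)*(s + 2)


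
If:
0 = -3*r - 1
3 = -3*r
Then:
No Solution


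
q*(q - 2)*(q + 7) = q^3 + 5*q^2 - 14*q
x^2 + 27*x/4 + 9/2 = (x + 3/4)*(x + 6)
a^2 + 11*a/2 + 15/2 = (a + 5/2)*(a + 3)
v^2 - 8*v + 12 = (v - 6)*(v - 2)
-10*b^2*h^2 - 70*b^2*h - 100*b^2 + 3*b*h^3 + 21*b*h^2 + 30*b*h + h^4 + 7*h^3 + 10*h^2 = (-2*b + h)*(5*b + h)*(h + 2)*(h + 5)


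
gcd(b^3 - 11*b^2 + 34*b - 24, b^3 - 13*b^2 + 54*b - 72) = b^2 - 10*b + 24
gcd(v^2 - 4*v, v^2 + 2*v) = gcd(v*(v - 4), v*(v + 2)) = v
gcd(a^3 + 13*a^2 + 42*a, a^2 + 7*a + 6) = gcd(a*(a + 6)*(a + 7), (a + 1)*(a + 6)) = a + 6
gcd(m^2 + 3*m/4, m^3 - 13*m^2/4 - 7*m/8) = m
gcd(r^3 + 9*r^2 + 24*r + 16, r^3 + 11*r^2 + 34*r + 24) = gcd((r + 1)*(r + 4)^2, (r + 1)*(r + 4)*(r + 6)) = r^2 + 5*r + 4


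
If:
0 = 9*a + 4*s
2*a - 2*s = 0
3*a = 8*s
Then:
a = 0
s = 0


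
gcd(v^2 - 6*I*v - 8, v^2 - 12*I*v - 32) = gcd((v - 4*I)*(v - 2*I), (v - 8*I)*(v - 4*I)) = v - 4*I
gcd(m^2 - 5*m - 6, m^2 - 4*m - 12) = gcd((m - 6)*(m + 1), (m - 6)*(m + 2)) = m - 6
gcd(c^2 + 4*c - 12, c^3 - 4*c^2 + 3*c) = 1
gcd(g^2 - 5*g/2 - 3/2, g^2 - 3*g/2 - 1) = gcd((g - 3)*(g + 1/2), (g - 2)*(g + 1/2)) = g + 1/2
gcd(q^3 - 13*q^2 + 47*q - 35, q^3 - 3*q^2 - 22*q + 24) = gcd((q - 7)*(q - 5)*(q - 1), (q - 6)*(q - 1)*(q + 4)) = q - 1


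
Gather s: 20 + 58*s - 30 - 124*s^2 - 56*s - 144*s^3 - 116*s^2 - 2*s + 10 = -144*s^3 - 240*s^2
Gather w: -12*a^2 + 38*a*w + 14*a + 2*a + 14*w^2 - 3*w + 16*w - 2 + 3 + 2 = -12*a^2 + 16*a + 14*w^2 + w*(38*a + 13) + 3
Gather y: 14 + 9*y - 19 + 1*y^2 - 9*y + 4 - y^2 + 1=0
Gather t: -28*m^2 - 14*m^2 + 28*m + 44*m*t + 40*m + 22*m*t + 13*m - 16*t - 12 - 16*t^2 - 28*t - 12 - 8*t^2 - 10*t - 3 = -42*m^2 + 81*m - 24*t^2 + t*(66*m - 54) - 27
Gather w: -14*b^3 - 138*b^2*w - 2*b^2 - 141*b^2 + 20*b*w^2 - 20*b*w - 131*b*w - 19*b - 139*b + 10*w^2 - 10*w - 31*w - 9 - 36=-14*b^3 - 143*b^2 - 158*b + w^2*(20*b + 10) + w*(-138*b^2 - 151*b - 41) - 45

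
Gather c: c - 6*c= -5*c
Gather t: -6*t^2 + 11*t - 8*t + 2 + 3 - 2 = -6*t^2 + 3*t + 3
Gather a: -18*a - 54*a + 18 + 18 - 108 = -72*a - 72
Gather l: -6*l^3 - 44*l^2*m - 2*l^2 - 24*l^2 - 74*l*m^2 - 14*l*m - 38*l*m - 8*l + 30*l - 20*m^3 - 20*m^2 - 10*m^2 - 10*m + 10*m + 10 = -6*l^3 + l^2*(-44*m - 26) + l*(-74*m^2 - 52*m + 22) - 20*m^3 - 30*m^2 + 10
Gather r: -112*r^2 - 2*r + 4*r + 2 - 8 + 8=-112*r^2 + 2*r + 2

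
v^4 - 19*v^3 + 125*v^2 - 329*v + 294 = (v - 7)^2*(v - 3)*(v - 2)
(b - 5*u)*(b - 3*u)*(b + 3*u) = b^3 - 5*b^2*u - 9*b*u^2 + 45*u^3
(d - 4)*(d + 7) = d^2 + 3*d - 28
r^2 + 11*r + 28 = (r + 4)*(r + 7)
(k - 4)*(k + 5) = k^2 + k - 20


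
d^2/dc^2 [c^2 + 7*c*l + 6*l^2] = 2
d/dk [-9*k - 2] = -9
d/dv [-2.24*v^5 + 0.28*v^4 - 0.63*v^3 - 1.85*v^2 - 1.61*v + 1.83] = -11.2*v^4 + 1.12*v^3 - 1.89*v^2 - 3.7*v - 1.61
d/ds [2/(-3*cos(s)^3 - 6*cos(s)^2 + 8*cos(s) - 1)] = 2*(-9*cos(s)^2 - 12*cos(s) + 8)*sin(s)/(3*cos(s)^3 + 6*cos(s)^2 - 8*cos(s) + 1)^2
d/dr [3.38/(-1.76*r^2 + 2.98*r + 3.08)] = (11.8976*r - 10.0724)/(-1.76*r^2 + 2.98*r + 3.08)^2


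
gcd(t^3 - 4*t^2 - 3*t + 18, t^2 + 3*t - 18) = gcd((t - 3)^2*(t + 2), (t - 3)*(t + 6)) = t - 3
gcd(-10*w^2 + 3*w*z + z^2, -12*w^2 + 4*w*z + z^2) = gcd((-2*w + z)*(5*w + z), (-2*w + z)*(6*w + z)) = -2*w + z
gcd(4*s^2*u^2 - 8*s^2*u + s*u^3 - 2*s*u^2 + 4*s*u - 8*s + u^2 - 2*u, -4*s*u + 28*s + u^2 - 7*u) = 1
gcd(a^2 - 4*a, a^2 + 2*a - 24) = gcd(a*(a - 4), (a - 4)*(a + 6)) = a - 4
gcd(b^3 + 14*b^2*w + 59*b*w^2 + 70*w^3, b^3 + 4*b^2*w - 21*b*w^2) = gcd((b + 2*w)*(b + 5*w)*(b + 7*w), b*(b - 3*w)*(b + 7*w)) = b + 7*w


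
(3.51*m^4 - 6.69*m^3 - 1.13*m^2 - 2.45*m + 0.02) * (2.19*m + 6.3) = 7.6869*m^5 + 7.4619*m^4 - 44.6217*m^3 - 12.4845*m^2 - 15.3912*m + 0.126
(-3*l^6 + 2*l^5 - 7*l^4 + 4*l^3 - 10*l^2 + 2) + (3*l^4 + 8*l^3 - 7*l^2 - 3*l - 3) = -3*l^6 + 2*l^5 - 4*l^4 + 12*l^3 - 17*l^2 - 3*l - 1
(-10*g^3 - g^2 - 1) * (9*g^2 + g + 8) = -90*g^5 - 19*g^4 - 81*g^3 - 17*g^2 - g - 8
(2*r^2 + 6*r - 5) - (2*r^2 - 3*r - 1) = 9*r - 4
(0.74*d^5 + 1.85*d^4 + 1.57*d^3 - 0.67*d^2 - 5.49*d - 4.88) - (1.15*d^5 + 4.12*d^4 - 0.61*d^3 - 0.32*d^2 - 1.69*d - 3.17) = -0.41*d^5 - 2.27*d^4 + 2.18*d^3 - 0.35*d^2 - 3.8*d - 1.71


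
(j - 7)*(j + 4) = j^2 - 3*j - 28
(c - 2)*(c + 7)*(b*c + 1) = b*c^3 + 5*b*c^2 - 14*b*c + c^2 + 5*c - 14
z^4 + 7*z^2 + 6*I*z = z*(z - 3*I)*(z + I)*(z + 2*I)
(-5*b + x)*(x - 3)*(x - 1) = -5*b*x^2 + 20*b*x - 15*b + x^3 - 4*x^2 + 3*x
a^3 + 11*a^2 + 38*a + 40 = (a + 2)*(a + 4)*(a + 5)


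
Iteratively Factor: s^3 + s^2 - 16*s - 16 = (s - 4)*(s^2 + 5*s + 4) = (s - 4)*(s + 1)*(s + 4)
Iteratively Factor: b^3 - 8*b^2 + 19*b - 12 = (b - 1)*(b^2 - 7*b + 12) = (b - 4)*(b - 1)*(b - 3)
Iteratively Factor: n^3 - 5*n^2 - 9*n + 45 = (n + 3)*(n^2 - 8*n + 15) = (n - 3)*(n + 3)*(n - 5)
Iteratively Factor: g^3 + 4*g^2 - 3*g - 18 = (g + 3)*(g^2 + g - 6) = (g - 2)*(g + 3)*(g + 3)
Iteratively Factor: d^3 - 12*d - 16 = (d - 4)*(d^2 + 4*d + 4) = (d - 4)*(d + 2)*(d + 2)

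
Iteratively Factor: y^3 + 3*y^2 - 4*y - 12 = (y - 2)*(y^2 + 5*y + 6) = (y - 2)*(y + 2)*(y + 3)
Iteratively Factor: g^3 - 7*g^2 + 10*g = (g - 2)*(g^2 - 5*g) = (g - 5)*(g - 2)*(g)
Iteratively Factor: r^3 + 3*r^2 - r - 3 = (r + 3)*(r^2 - 1) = (r + 1)*(r + 3)*(r - 1)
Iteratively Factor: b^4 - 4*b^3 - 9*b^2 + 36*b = (b + 3)*(b^3 - 7*b^2 + 12*b) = (b - 4)*(b + 3)*(b^2 - 3*b) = (b - 4)*(b - 3)*(b + 3)*(b)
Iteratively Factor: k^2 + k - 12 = (k - 3)*(k + 4)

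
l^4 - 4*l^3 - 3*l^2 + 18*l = l*(l - 3)^2*(l + 2)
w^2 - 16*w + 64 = (w - 8)^2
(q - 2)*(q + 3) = q^2 + q - 6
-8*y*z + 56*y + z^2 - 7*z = (-8*y + z)*(z - 7)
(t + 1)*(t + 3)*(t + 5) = t^3 + 9*t^2 + 23*t + 15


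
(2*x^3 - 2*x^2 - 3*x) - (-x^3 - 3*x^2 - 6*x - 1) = 3*x^3 + x^2 + 3*x + 1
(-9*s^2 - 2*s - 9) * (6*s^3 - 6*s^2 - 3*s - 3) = -54*s^5 + 42*s^4 - 15*s^3 + 87*s^2 + 33*s + 27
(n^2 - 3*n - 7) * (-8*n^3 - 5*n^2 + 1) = -8*n^5 + 19*n^4 + 71*n^3 + 36*n^2 - 3*n - 7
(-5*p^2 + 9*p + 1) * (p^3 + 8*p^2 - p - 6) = -5*p^5 - 31*p^4 + 78*p^3 + 29*p^2 - 55*p - 6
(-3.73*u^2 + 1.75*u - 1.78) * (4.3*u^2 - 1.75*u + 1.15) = -16.039*u^4 + 14.0525*u^3 - 15.006*u^2 + 5.1275*u - 2.047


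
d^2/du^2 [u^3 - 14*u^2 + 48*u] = 6*u - 28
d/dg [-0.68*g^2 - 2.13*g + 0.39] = -1.36*g - 2.13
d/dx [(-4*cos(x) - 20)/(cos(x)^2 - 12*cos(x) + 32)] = 4*(sin(x)^2 - 10*cos(x) + 91)*sin(x)/(cos(x)^2 - 12*cos(x) + 32)^2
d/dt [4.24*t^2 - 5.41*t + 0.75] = 8.48*t - 5.41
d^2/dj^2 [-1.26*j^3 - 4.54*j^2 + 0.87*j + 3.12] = -7.56*j - 9.08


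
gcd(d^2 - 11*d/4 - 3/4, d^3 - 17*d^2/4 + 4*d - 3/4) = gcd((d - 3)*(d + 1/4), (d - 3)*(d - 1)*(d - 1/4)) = d - 3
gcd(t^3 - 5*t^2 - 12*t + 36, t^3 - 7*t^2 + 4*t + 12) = t^2 - 8*t + 12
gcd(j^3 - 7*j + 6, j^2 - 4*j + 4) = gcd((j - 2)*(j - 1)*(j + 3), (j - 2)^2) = j - 2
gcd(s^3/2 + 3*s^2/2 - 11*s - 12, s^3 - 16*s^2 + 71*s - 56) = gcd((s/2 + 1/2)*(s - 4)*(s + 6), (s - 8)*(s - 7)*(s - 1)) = 1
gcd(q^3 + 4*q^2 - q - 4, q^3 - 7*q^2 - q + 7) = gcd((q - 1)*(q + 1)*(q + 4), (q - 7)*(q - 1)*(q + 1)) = q^2 - 1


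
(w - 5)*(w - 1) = w^2 - 6*w + 5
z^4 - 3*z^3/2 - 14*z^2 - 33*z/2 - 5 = (z - 5)*(z + 1/2)*(z + 1)*(z + 2)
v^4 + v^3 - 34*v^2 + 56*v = v*(v - 4)*(v - 2)*(v + 7)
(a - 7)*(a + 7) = a^2 - 49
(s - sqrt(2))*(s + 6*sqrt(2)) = s^2 + 5*sqrt(2)*s - 12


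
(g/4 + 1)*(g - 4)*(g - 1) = g^3/4 - g^2/4 - 4*g + 4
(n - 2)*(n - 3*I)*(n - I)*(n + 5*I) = n^4 - 2*n^3 + I*n^3 + 17*n^2 - 2*I*n^2 - 34*n - 15*I*n + 30*I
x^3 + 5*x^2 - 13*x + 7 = (x - 1)^2*(x + 7)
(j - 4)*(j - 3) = j^2 - 7*j + 12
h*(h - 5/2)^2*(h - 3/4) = h^4 - 23*h^3/4 + 10*h^2 - 75*h/16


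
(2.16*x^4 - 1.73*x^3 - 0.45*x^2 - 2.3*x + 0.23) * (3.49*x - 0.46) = 7.5384*x^5 - 7.0313*x^4 - 0.7747*x^3 - 7.82*x^2 + 1.8607*x - 0.1058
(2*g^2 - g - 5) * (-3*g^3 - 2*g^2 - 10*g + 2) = -6*g^5 - g^4 - 3*g^3 + 24*g^2 + 48*g - 10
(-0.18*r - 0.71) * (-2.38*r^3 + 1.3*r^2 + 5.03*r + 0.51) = 0.4284*r^4 + 1.4558*r^3 - 1.8284*r^2 - 3.6631*r - 0.3621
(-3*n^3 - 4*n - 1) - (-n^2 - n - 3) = -3*n^3 + n^2 - 3*n + 2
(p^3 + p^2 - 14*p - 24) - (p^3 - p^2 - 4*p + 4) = 2*p^2 - 10*p - 28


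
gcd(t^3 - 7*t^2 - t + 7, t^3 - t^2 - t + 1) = t^2 - 1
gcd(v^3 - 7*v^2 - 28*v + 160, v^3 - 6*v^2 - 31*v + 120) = v^2 - 3*v - 40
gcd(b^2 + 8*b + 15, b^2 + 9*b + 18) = b + 3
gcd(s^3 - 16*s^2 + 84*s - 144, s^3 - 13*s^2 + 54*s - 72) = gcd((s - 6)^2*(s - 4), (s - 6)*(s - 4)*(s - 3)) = s^2 - 10*s + 24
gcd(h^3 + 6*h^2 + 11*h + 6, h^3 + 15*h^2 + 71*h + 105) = h + 3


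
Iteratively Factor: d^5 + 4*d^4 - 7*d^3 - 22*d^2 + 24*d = (d)*(d^4 + 4*d^3 - 7*d^2 - 22*d + 24) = d*(d - 2)*(d^3 + 6*d^2 + 5*d - 12) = d*(d - 2)*(d + 3)*(d^2 + 3*d - 4) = d*(d - 2)*(d - 1)*(d + 3)*(d + 4)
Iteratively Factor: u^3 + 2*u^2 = (u)*(u^2 + 2*u) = u^2*(u + 2)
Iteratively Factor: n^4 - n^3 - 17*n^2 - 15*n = (n)*(n^3 - n^2 - 17*n - 15) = n*(n - 5)*(n^2 + 4*n + 3) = n*(n - 5)*(n + 3)*(n + 1)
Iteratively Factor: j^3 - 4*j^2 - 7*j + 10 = (j + 2)*(j^2 - 6*j + 5) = (j - 1)*(j + 2)*(j - 5)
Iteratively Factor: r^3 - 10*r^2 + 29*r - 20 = (r - 1)*(r^2 - 9*r + 20) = (r - 4)*(r - 1)*(r - 5)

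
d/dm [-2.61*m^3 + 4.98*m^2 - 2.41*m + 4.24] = -7.83*m^2 + 9.96*m - 2.41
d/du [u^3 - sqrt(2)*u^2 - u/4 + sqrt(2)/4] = 3*u^2 - 2*sqrt(2)*u - 1/4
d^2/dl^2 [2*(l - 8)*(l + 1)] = 4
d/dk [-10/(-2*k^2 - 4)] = -10*k/(k^2 + 2)^2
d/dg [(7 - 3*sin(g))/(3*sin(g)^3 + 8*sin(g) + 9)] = (18*sin(g)^3 - 63*sin(g)^2 - 83)*cos(g)/(3*sin(g)^3 + 8*sin(g) + 9)^2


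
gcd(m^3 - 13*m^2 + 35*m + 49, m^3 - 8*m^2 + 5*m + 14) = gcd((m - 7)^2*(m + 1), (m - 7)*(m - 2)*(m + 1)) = m^2 - 6*m - 7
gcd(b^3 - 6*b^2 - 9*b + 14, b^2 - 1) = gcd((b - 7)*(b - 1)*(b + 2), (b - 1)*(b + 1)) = b - 1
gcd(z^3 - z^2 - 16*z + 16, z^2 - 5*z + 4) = z^2 - 5*z + 4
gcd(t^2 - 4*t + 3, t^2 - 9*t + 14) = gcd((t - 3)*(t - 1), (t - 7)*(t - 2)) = 1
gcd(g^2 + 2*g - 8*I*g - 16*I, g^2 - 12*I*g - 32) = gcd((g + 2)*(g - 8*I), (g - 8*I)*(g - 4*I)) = g - 8*I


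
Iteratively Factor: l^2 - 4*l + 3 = (l - 3)*(l - 1)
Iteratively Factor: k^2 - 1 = (k - 1)*(k + 1)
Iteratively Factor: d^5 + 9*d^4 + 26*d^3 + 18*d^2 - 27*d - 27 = (d + 3)*(d^4 + 6*d^3 + 8*d^2 - 6*d - 9) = (d + 1)*(d + 3)*(d^3 + 5*d^2 + 3*d - 9) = (d + 1)*(d + 3)^2*(d^2 + 2*d - 3) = (d - 1)*(d + 1)*(d + 3)^2*(d + 3)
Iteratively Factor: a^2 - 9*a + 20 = (a - 5)*(a - 4)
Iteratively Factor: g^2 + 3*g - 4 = (g + 4)*(g - 1)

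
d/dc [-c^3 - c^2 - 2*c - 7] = -3*c^2 - 2*c - 2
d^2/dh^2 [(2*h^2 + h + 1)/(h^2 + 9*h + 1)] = 2*(-17*h^3 - 3*h^2 + 24*h + 73)/(h^6 + 27*h^5 + 246*h^4 + 783*h^3 + 246*h^2 + 27*h + 1)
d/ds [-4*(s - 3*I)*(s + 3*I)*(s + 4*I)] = -12*s^2 - 32*I*s - 36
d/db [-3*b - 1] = -3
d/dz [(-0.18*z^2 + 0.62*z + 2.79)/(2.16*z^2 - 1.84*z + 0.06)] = (-1.008*z^2 - 12.0744*z + 5.1708)/(4.6656*z^4 - 7.9488*z^3 + 3.6448*z^2 - 0.2208*z + 0.0036)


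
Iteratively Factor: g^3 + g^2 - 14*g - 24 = (g + 2)*(g^2 - g - 12) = (g + 2)*(g + 3)*(g - 4)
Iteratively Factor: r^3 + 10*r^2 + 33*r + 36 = (r + 3)*(r^2 + 7*r + 12) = (r + 3)*(r + 4)*(r + 3)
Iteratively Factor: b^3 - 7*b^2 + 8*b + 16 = (b - 4)*(b^2 - 3*b - 4) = (b - 4)*(b + 1)*(b - 4)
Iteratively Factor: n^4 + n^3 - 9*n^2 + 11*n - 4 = (n - 1)*(n^3 + 2*n^2 - 7*n + 4) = (n - 1)*(n + 4)*(n^2 - 2*n + 1) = (n - 1)^2*(n + 4)*(n - 1)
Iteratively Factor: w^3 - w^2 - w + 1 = (w - 1)*(w^2 - 1) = (w - 1)*(w + 1)*(w - 1)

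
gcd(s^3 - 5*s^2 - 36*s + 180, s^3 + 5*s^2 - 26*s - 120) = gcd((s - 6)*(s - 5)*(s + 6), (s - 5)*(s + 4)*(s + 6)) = s^2 + s - 30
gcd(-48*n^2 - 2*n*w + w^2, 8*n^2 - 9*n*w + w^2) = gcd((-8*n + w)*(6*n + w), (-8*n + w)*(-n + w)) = -8*n + w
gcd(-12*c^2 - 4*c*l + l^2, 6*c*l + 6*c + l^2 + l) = 1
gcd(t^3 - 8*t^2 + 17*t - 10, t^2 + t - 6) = t - 2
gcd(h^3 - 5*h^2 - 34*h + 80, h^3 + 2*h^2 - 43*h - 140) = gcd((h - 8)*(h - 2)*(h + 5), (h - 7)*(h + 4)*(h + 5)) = h + 5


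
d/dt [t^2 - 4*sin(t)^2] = 2*t - 4*sin(2*t)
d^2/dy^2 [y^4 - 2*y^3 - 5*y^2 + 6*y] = 12*y^2 - 12*y - 10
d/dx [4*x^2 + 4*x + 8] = 8*x + 4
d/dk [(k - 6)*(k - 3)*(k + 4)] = 3*k^2 - 10*k - 18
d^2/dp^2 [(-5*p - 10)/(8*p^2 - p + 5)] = 10*(-(p + 2)*(16*p - 1)^2 + 3*(8*p + 5)*(8*p^2 - p + 5))/(8*p^2 - p + 5)^3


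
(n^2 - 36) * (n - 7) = n^3 - 7*n^2 - 36*n + 252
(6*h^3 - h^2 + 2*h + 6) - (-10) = 6*h^3 - h^2 + 2*h + 16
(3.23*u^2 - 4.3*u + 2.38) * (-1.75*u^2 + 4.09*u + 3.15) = -5.6525*u^4 + 20.7357*u^3 - 11.5775*u^2 - 3.8108*u + 7.497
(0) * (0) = 0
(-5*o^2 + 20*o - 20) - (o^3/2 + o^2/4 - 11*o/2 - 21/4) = -o^3/2 - 21*o^2/4 + 51*o/2 - 59/4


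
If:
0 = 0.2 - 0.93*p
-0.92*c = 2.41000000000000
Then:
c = -2.62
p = 0.22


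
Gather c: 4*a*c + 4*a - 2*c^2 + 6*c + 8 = 4*a - 2*c^2 + c*(4*a + 6) + 8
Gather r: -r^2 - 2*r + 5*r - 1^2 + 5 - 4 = -r^2 + 3*r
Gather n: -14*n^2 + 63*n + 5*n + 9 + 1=-14*n^2 + 68*n + 10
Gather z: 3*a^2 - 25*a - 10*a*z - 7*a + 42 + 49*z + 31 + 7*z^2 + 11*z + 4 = 3*a^2 - 32*a + 7*z^2 + z*(60 - 10*a) + 77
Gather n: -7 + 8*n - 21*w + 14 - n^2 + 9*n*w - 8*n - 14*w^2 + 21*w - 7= -n^2 + 9*n*w - 14*w^2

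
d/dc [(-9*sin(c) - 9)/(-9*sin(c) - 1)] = -72*cos(c)/(9*sin(c) + 1)^2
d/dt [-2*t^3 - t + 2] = -6*t^2 - 1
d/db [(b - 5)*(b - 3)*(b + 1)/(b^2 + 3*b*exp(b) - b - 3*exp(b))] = (-(b - 5)*(b - 3)*(b + 1)*(3*b*exp(b) + 2*b - 1) + ((b - 5)*(b - 3) + (b - 5)*(b + 1) + (b - 3)*(b + 1))*(b^2 + 3*b*exp(b) - b - 3*exp(b)))/(b^2 + 3*b*exp(b) - b - 3*exp(b))^2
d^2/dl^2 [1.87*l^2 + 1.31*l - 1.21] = 3.74000000000000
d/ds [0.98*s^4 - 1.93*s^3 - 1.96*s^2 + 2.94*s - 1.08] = 3.92*s^3 - 5.79*s^2 - 3.92*s + 2.94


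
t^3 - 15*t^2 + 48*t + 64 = (t - 8)^2*(t + 1)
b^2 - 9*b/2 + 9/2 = (b - 3)*(b - 3/2)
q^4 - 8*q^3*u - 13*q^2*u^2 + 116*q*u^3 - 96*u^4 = (q - 8*u)*(q - 3*u)*(q - u)*(q + 4*u)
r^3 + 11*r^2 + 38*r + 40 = (r + 2)*(r + 4)*(r + 5)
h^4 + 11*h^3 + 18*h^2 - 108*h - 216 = (h - 3)*(h + 2)*(h + 6)^2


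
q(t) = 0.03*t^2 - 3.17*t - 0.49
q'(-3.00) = -3.35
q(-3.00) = 9.29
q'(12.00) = -2.45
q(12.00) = -34.21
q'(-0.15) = -3.18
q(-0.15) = -0.01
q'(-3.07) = -3.35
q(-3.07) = 9.52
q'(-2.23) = -3.30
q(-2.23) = 6.73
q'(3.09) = -2.98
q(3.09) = -10.00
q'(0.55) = -3.14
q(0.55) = -2.22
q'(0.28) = -3.15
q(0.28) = -1.38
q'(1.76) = -3.06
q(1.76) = -5.98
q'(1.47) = -3.08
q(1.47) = -5.09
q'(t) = 0.06*t - 3.17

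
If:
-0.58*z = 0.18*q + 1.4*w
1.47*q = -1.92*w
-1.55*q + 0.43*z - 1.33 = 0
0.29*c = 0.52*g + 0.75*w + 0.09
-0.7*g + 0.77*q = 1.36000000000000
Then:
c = -3.16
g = -3.59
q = -1.50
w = 1.15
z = -2.30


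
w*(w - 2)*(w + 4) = w^3 + 2*w^2 - 8*w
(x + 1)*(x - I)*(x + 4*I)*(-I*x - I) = -I*x^4 + 3*x^3 - 2*I*x^3 + 6*x^2 - 5*I*x^2 + 3*x - 8*I*x - 4*I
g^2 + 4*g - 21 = (g - 3)*(g + 7)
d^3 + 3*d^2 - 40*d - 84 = (d - 6)*(d + 2)*(d + 7)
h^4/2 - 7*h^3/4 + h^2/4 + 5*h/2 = h*(h/2 + 1/2)*(h - 5/2)*(h - 2)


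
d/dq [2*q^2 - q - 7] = 4*q - 1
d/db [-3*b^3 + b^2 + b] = -9*b^2 + 2*b + 1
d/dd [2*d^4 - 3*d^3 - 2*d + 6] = 8*d^3 - 9*d^2 - 2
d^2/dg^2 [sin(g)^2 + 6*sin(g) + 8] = -6*sin(g) + 2*cos(2*g)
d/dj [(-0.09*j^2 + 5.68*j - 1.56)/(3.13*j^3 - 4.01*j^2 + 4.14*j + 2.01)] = (0.2817*j^4 - 35.5568*j^3 + 37.0526*j^2 - 12.873*j + 17.8752)/(9.7969*j^6 - 25.1026*j^5 + 41.9965*j^4 - 20.6202*j^3 + 1.0194*j^2 + 16.6428*j + 4.0401)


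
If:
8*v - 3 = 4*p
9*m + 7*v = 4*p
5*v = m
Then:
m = -15/44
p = -39/44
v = -3/44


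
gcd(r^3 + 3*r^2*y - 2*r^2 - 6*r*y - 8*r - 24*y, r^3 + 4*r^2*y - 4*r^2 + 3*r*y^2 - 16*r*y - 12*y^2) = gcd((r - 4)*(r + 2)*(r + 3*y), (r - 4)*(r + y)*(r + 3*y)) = r^2 + 3*r*y - 4*r - 12*y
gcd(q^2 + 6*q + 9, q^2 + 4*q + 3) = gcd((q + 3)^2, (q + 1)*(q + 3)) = q + 3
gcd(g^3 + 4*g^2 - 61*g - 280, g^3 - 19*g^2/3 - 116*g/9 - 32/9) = g - 8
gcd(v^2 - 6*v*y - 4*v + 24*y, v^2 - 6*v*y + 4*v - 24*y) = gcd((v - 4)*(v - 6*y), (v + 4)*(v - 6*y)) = -v + 6*y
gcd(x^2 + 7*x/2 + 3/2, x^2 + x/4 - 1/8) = x + 1/2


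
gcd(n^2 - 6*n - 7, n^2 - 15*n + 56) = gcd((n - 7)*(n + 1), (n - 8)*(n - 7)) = n - 7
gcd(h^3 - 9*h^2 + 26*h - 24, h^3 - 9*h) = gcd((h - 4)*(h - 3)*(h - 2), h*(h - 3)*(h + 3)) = h - 3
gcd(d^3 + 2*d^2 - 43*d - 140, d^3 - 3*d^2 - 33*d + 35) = d^2 - 2*d - 35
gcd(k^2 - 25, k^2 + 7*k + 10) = k + 5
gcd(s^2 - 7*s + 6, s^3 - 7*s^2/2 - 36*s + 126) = s - 6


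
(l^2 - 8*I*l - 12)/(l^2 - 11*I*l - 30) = (l - 2*I)/(l - 5*I)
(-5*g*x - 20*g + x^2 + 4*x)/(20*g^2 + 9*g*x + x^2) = (-5*g*x - 20*g + x^2 + 4*x)/(20*g^2 + 9*g*x + x^2)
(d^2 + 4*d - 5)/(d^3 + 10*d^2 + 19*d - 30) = 1/(d + 6)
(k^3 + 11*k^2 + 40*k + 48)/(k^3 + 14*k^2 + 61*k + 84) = (k + 4)/(k + 7)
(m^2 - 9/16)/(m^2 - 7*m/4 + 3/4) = (m + 3/4)/(m - 1)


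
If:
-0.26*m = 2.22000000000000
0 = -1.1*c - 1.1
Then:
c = -1.00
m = -8.54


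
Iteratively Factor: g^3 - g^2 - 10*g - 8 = (g + 2)*(g^2 - 3*g - 4) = (g + 1)*(g + 2)*(g - 4)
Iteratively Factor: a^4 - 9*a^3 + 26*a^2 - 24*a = (a)*(a^3 - 9*a^2 + 26*a - 24) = a*(a - 3)*(a^2 - 6*a + 8) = a*(a - 4)*(a - 3)*(a - 2)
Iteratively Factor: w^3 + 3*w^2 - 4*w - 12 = (w - 2)*(w^2 + 5*w + 6) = (w - 2)*(w + 3)*(w + 2)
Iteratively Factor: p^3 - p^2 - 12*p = (p + 3)*(p^2 - 4*p) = (p - 4)*(p + 3)*(p)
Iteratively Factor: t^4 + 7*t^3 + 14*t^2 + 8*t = (t + 2)*(t^3 + 5*t^2 + 4*t) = (t + 1)*(t + 2)*(t^2 + 4*t) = t*(t + 1)*(t + 2)*(t + 4)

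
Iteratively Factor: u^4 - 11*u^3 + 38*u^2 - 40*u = (u - 4)*(u^3 - 7*u^2 + 10*u) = (u - 4)*(u - 2)*(u^2 - 5*u) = (u - 5)*(u - 4)*(u - 2)*(u)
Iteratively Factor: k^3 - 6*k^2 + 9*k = (k - 3)*(k^2 - 3*k) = (k - 3)^2*(k)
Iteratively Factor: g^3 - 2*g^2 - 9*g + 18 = (g - 2)*(g^2 - 9) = (g - 2)*(g + 3)*(g - 3)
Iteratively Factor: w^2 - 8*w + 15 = (w - 3)*(w - 5)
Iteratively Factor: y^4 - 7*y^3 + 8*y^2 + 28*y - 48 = (y - 4)*(y^3 - 3*y^2 - 4*y + 12) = (y - 4)*(y - 3)*(y^2 - 4) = (y - 4)*(y - 3)*(y + 2)*(y - 2)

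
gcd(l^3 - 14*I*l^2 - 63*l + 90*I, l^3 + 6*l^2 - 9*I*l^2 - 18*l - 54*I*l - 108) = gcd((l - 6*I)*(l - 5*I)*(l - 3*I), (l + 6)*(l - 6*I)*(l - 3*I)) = l^2 - 9*I*l - 18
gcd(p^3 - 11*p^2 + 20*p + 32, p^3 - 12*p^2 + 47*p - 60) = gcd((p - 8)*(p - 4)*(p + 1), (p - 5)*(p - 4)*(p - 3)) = p - 4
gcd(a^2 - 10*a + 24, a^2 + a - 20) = a - 4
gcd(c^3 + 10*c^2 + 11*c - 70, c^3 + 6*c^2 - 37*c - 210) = c^2 + 12*c + 35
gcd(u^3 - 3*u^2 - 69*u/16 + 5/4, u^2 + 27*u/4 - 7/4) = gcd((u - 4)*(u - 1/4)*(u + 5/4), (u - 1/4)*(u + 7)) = u - 1/4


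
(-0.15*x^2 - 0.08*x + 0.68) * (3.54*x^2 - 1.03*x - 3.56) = -0.531*x^4 - 0.1287*x^3 + 3.0236*x^2 - 0.4156*x - 2.4208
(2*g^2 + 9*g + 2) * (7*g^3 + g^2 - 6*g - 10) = 14*g^5 + 65*g^4 + 11*g^3 - 72*g^2 - 102*g - 20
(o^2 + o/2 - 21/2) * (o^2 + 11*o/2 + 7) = o^4 + 6*o^3 - 3*o^2/4 - 217*o/4 - 147/2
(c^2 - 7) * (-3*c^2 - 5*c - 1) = -3*c^4 - 5*c^3 + 20*c^2 + 35*c + 7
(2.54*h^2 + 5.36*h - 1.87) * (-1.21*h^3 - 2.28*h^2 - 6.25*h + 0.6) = -3.0734*h^5 - 12.2768*h^4 - 25.8331*h^3 - 27.7124*h^2 + 14.9035*h - 1.122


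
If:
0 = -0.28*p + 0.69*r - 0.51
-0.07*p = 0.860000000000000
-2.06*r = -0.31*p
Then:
No Solution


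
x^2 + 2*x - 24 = (x - 4)*(x + 6)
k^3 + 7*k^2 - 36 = (k - 2)*(k + 3)*(k + 6)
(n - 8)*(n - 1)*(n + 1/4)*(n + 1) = n^4 - 31*n^3/4 - 3*n^2 + 31*n/4 + 2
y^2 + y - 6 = (y - 2)*(y + 3)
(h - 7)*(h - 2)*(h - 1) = h^3 - 10*h^2 + 23*h - 14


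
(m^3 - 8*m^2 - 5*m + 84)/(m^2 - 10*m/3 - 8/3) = 3*(m^2 - 4*m - 21)/(3*m + 2)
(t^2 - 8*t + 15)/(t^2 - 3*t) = (t - 5)/t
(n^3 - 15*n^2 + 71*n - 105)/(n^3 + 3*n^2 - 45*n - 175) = (n^2 - 8*n + 15)/(n^2 + 10*n + 25)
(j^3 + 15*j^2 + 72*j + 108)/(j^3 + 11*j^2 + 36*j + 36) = (j + 6)/(j + 2)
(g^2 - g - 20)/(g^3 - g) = (g^2 - g - 20)/(g^3 - g)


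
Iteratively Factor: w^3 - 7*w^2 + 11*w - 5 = (w - 1)*(w^2 - 6*w + 5) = (w - 5)*(w - 1)*(w - 1)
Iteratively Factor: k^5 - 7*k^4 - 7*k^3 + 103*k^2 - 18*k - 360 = (k - 4)*(k^4 - 3*k^3 - 19*k^2 + 27*k + 90) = (k - 4)*(k + 2)*(k^3 - 5*k^2 - 9*k + 45) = (k - 4)*(k + 2)*(k + 3)*(k^2 - 8*k + 15) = (k - 4)*(k - 3)*(k + 2)*(k + 3)*(k - 5)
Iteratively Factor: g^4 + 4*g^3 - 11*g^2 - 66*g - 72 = (g + 2)*(g^3 + 2*g^2 - 15*g - 36) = (g - 4)*(g + 2)*(g^2 + 6*g + 9) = (g - 4)*(g + 2)*(g + 3)*(g + 3)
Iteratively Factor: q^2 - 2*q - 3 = (q + 1)*(q - 3)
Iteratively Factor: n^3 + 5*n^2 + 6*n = (n + 3)*(n^2 + 2*n) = (n + 2)*(n + 3)*(n)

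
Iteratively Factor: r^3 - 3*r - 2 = (r + 1)*(r^2 - r - 2) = (r - 2)*(r + 1)*(r + 1)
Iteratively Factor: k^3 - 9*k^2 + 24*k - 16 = (k - 4)*(k^2 - 5*k + 4) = (k - 4)*(k - 1)*(k - 4)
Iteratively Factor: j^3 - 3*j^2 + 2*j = (j - 2)*(j^2 - j) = j*(j - 2)*(j - 1)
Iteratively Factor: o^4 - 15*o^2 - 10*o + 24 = (o - 4)*(o^3 + 4*o^2 + o - 6) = (o - 4)*(o + 3)*(o^2 + o - 2) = (o - 4)*(o - 1)*(o + 3)*(o + 2)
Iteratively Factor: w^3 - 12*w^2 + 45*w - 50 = (w - 2)*(w^2 - 10*w + 25) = (w - 5)*(w - 2)*(w - 5)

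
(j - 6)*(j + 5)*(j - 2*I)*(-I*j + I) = -I*j^4 - 2*j^3 + 2*I*j^3 + 4*j^2 + 29*I*j^2 + 58*j - 30*I*j - 60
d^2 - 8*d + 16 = (d - 4)^2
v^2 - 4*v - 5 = (v - 5)*(v + 1)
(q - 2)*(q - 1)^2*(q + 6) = q^4 + 2*q^3 - 19*q^2 + 28*q - 12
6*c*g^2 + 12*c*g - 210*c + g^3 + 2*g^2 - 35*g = (6*c + g)*(g - 5)*(g + 7)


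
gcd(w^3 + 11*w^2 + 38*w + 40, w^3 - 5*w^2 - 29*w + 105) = w + 5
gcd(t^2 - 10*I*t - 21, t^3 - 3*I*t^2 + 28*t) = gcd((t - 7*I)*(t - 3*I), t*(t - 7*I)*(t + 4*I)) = t - 7*I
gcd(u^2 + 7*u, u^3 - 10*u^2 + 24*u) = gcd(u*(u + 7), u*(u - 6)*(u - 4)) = u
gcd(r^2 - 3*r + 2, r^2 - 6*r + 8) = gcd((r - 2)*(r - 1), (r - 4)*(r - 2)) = r - 2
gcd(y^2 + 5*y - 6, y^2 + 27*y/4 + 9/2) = y + 6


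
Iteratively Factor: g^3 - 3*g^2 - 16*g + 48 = (g - 4)*(g^2 + g - 12) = (g - 4)*(g - 3)*(g + 4)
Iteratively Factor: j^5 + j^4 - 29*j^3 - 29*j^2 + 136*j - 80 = (j - 1)*(j^4 + 2*j^3 - 27*j^2 - 56*j + 80) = (j - 1)*(j + 4)*(j^3 - 2*j^2 - 19*j + 20) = (j - 1)^2*(j + 4)*(j^2 - j - 20) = (j - 5)*(j - 1)^2*(j + 4)*(j + 4)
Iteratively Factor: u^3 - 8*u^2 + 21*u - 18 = (u - 2)*(u^2 - 6*u + 9) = (u - 3)*(u - 2)*(u - 3)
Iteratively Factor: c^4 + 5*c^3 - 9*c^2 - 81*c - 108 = (c + 3)*(c^3 + 2*c^2 - 15*c - 36) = (c + 3)^2*(c^2 - c - 12) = (c - 4)*(c + 3)^2*(c + 3)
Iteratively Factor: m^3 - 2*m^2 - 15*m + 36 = (m - 3)*(m^2 + m - 12) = (m - 3)*(m + 4)*(m - 3)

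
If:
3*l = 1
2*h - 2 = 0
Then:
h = 1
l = 1/3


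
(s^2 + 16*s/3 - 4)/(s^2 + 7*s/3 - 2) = (s + 6)/(s + 3)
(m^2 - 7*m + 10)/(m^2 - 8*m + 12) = (m - 5)/(m - 6)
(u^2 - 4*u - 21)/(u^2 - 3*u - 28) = (u + 3)/(u + 4)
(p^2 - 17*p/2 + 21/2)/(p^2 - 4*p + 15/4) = 2*(p - 7)/(2*p - 5)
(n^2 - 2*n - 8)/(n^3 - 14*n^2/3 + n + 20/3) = 3*(n + 2)/(3*n^2 - 2*n - 5)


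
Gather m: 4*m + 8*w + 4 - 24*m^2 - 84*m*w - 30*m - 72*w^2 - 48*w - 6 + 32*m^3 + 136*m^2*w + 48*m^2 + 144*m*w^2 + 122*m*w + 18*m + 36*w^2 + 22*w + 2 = 32*m^3 + m^2*(136*w + 24) + m*(144*w^2 + 38*w - 8) - 36*w^2 - 18*w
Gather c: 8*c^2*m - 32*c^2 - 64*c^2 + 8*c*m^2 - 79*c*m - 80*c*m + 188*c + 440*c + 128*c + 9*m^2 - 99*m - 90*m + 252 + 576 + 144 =c^2*(8*m - 96) + c*(8*m^2 - 159*m + 756) + 9*m^2 - 189*m + 972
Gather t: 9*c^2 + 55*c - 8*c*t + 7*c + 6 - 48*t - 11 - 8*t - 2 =9*c^2 + 62*c + t*(-8*c - 56) - 7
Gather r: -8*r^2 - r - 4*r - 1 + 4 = -8*r^2 - 5*r + 3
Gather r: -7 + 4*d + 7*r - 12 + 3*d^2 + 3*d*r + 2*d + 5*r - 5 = 3*d^2 + 6*d + r*(3*d + 12) - 24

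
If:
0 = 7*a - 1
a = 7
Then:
No Solution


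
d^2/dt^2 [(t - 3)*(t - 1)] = 2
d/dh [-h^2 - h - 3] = -2*h - 1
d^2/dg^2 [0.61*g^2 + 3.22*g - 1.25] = 1.22000000000000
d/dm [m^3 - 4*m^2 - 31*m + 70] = 3*m^2 - 8*m - 31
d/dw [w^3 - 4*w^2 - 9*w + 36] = 3*w^2 - 8*w - 9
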